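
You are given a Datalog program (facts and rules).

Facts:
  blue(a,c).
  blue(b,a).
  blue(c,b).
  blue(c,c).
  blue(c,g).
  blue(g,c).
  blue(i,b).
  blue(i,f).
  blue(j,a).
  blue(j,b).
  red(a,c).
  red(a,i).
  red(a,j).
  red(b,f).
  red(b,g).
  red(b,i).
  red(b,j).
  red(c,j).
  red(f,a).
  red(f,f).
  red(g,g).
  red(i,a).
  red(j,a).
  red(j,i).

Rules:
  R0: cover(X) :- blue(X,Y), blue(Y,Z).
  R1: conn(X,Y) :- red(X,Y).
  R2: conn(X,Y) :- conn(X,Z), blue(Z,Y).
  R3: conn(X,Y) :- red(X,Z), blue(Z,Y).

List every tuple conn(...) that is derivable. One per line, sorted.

conn(a,a)
conn(a,b)
conn(a,c)
conn(a,f)
conn(a,g)
conn(a,i)
conn(a,j)
conn(b,a)
conn(b,b)
conn(b,c)
conn(b,f)
conn(b,g)
conn(b,i)
conn(b,j)
conn(c,a)
conn(c,b)
conn(c,c)
conn(c,g)
conn(c,j)
conn(f,a)
conn(f,b)
conn(f,c)
conn(f,f)
conn(f,g)
conn(g,a)
conn(g,b)
conn(g,c)
conn(g,g)
conn(i,a)
conn(i,b)
conn(i,c)
conn(i,g)
conn(j,a)
conn(j,b)
conn(j,c)
conn(j,f)
conn(j,g)
conn(j,i)

round 1: derive conn(a,c) via R1 from red(a,c)
round 1: derive conn(a,i) via R1 from red(a,i)
round 1: derive conn(a,j) via R1 from red(a,j)
round 1: derive conn(b,f) via R1 from red(b,f)
round 1: derive conn(b,g) via R1 from red(b,g)
round 1: derive conn(b,i) via R1 from red(b,i)
round 1: derive conn(b,j) via R1 from red(b,j)
round 1: derive conn(c,j) via R1 from red(c,j)
round 1: derive conn(f,a) via R1 from red(f,a)
round 1: derive conn(f,f) via R1 from red(f,f)
round 1: derive conn(g,g) via R1 from red(g,g)
round 1: derive conn(i,a) via R1 from red(i,a)
round 1: derive conn(j,a) via R1 from red(j,a)
round 1: derive conn(j,i) via R1 from red(j,i)
round 1: derive conn(a,a) via R3 from red(a,j), blue(j,a)
round 1: derive conn(a,b) via R3 from red(a,c), blue(c,b)
round 1: derive conn(a,f) via R3 from red(a,i), blue(i,f)
round 1: derive conn(a,g) via R3 from red(a,c), blue(c,g)
round 1: derive conn(b,a) via R3 from red(b,j), blue(j,a)
round 1: derive conn(b,b) via R3 from red(b,i), blue(i,b)
round 1: derive conn(b,c) via R3 from red(b,g), blue(g,c)
round 1: derive conn(c,a) via R3 from red(c,j), blue(j,a)
round 1: derive conn(c,b) via R3 from red(c,j), blue(j,b)
round 1: derive conn(f,c) via R3 from red(f,a), blue(a,c)
round 1: derive conn(g,c) via R3 from red(g,g), blue(g,c)
round 1: derive conn(i,c) via R3 from red(i,a), blue(a,c)
round 1: derive conn(j,b) via R3 from red(j,i), blue(i,b)
round 1: derive conn(j,c) via R3 from red(j,a), blue(a,c)
round 1: derive conn(j,f) via R3 from red(j,i), blue(i,f)
round 2: derive conn(c,c) via R2 from conn(c,a), blue(a,c)
round 2: derive conn(f,b) via R2 from conn(f,c), blue(c,b)
round 2: derive conn(f,g) via R2 from conn(f,c), blue(c,g)
round 2: derive conn(g,b) via R2 from conn(g,c), blue(c,b)
round 2: derive conn(i,b) via R2 from conn(i,c), blue(c,b)
round 2: derive conn(i,g) via R2 from conn(i,c), blue(c,g)
round 2: derive conn(j,g) via R2 from conn(j,c), blue(c,g)
round 3: derive conn(c,g) via R2 from conn(c,c), blue(c,g)
round 3: derive conn(g,a) via R2 from conn(g,b), blue(b,a)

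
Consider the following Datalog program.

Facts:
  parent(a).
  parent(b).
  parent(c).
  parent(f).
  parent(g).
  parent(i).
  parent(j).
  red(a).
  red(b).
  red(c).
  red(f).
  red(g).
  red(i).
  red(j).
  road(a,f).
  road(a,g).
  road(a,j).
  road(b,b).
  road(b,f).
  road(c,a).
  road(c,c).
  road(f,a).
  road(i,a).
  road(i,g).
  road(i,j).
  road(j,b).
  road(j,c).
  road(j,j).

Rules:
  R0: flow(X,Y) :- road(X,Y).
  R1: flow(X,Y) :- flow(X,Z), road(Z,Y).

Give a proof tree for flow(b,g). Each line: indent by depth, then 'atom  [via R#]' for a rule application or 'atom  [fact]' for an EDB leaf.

flow(b,g)  [via R1]
  flow(b,a)  [via R1]
    flow(b,f)  [via R0]
      road(b,f)  [fact]
    road(f,a)  [fact]
  road(a,g)  [fact]

round 1: derive flow(a,f) via R0 from road(a,f)
round 1: derive flow(a,g) via R0 from road(a,g)
round 1: derive flow(a,j) via R0 from road(a,j)
round 1: derive flow(b,b) via R0 from road(b,b)
round 1: derive flow(b,f) via R0 from road(b,f)
round 1: derive flow(c,a) via R0 from road(c,a)
round 1: derive flow(c,c) via R0 from road(c,c)
round 1: derive flow(f,a) via R0 from road(f,a)
round 1: derive flow(i,a) via R0 from road(i,a)
round 1: derive flow(i,g) via R0 from road(i,g)
round 1: derive flow(i,j) via R0 from road(i,j)
round 1: derive flow(j,b) via R0 from road(j,b)
round 1: derive flow(j,c) via R0 from road(j,c)
round 1: derive flow(j,j) via R0 from road(j,j)
round 2: derive flow(a,a) via R1 from flow(a,f), road(f,a)
round 2: derive flow(a,b) via R1 from flow(a,j), road(j,b)
round 2: derive flow(a,c) via R1 from flow(a,j), road(j,c)
round 2: derive flow(b,a) via R1 from flow(b,f), road(f,a)
round 2: derive flow(c,f) via R1 from flow(c,a), road(a,f)
round 2: derive flow(c,g) via R1 from flow(c,a), road(a,g)
round 2: derive flow(c,j) via R1 from flow(c,a), road(a,j)
round 2: derive flow(f,f) via R1 from flow(f,a), road(a,f)
round 2: derive flow(f,g) via R1 from flow(f,a), road(a,g)
round 2: derive flow(f,j) via R1 from flow(f,a), road(a,j)
round 2: derive flow(i,b) via R1 from flow(i,j), road(j,b)
round 2: derive flow(i,c) via R1 from flow(i,j), road(j,c)
round 2: derive flow(i,f) via R1 from flow(i,a), road(a,f)
round 2: derive flow(j,a) via R1 from flow(j,c), road(c,a)
round 2: derive flow(j,f) via R1 from flow(j,b), road(b,f)
round 3: derive flow(b,g) via R1 from flow(b,a), road(a,g)
round 3: derive flow(b,j) via R1 from flow(b,a), road(a,j)
round 3: derive flow(c,b) via R1 from flow(c,j), road(j,b)
round 3: derive flow(f,b) via R1 from flow(f,j), road(j,b)
round 3: derive flow(f,c) via R1 from flow(f,j), road(j,c)
round 3: derive flow(j,g) via R1 from flow(j,a), road(a,g)
round 4: derive flow(b,c) via R1 from flow(b,j), road(j,c)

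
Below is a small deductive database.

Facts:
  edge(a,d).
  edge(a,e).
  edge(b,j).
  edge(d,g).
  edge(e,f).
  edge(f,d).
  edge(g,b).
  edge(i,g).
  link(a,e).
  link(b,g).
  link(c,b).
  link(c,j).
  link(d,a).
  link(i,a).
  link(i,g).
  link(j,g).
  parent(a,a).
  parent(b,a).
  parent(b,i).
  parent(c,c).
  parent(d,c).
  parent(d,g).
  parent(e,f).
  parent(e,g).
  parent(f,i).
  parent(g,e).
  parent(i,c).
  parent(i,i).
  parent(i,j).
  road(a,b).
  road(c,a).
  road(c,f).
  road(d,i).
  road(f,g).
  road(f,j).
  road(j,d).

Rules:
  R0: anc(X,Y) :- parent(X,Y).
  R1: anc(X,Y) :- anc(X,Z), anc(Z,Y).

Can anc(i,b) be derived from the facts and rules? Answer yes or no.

round 1: derive anc(a,a) via R0 from parent(a,a)
round 1: derive anc(b,a) via R0 from parent(b,a)
round 1: derive anc(b,i) via R0 from parent(b,i)
round 1: derive anc(c,c) via R0 from parent(c,c)
round 1: derive anc(d,c) via R0 from parent(d,c)
round 1: derive anc(d,g) via R0 from parent(d,g)
round 1: derive anc(e,f) via R0 from parent(e,f)
round 1: derive anc(e,g) via R0 from parent(e,g)
round 1: derive anc(f,i) via R0 from parent(f,i)
round 1: derive anc(g,e) via R0 from parent(g,e)
round 1: derive anc(i,c) via R0 from parent(i,c)
round 1: derive anc(i,i) via R0 from parent(i,i)
round 1: derive anc(i,j) via R0 from parent(i,j)
round 2: derive anc(b,c) via R1 from anc(b,i), anc(i,c)
round 2: derive anc(b,j) via R1 from anc(b,i), anc(i,j)
round 2: derive anc(d,e) via R1 from anc(d,g), anc(g,e)
round 2: derive anc(e,e) via R1 from anc(e,g), anc(g,e)
round 2: derive anc(e,i) via R1 from anc(e,f), anc(f,i)
round 2: derive anc(f,c) via R1 from anc(f,i), anc(i,c)
round 2: derive anc(f,j) via R1 from anc(f,i), anc(i,j)
round 2: derive anc(g,f) via R1 from anc(g,e), anc(e,f)
round 2: derive anc(g,g) via R1 from anc(g,e), anc(e,g)
round 3: derive anc(d,f) via R1 from anc(d,e), anc(e,f)
round 3: derive anc(d,i) via R1 from anc(d,e), anc(e,i)
round 3: derive anc(e,c) via R1 from anc(e,f), anc(f,c)
round 3: derive anc(e,j) via R1 from anc(e,f), anc(f,j)
round 3: derive anc(g,c) via R1 from anc(g,f), anc(f,c)
round 3: derive anc(g,i) via R1 from anc(g,e), anc(e,i)
round 3: derive anc(g,j) via R1 from anc(g,f), anc(f,j)
round 4: derive anc(d,j) via R1 from anc(d,e), anc(e,j)

no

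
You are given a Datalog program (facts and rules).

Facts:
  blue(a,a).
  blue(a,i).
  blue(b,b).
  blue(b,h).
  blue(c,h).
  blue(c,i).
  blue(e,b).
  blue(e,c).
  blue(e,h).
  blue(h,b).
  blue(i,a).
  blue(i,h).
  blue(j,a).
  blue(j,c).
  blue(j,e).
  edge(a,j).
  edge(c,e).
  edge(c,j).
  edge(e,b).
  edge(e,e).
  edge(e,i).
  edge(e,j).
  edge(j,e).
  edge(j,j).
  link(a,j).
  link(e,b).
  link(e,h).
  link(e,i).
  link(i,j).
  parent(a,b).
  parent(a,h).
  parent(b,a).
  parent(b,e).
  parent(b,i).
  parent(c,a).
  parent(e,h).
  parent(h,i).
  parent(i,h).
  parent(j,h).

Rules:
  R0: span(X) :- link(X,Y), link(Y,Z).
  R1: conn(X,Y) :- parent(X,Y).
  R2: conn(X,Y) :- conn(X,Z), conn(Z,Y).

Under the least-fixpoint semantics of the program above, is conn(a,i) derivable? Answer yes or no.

yes

round 1: derive conn(a,b) via R1 from parent(a,b)
round 1: derive conn(a,h) via R1 from parent(a,h)
round 1: derive conn(b,a) via R1 from parent(b,a)
round 1: derive conn(b,e) via R1 from parent(b,e)
round 1: derive conn(b,i) via R1 from parent(b,i)
round 1: derive conn(c,a) via R1 from parent(c,a)
round 1: derive conn(e,h) via R1 from parent(e,h)
round 1: derive conn(h,i) via R1 from parent(h,i)
round 1: derive conn(i,h) via R1 from parent(i,h)
round 1: derive conn(j,h) via R1 from parent(j,h)
round 2: derive conn(a,a) via R2 from conn(a,b), conn(b,a)
round 2: derive conn(a,e) via R2 from conn(a,b), conn(b,e)
round 2: derive conn(a,i) via R2 from conn(a,b), conn(b,i)
round 2: derive conn(b,b) via R2 from conn(b,a), conn(a,b)
round 2: derive conn(b,h) via R2 from conn(b,a), conn(a,h)
round 2: derive conn(c,b) via R2 from conn(c,a), conn(a,b)
round 2: derive conn(c,h) via R2 from conn(c,a), conn(a,h)
round 2: derive conn(e,i) via R2 from conn(e,h), conn(h,i)
round 2: derive conn(h,h) via R2 from conn(h,i), conn(i,h)
round 2: derive conn(i,i) via R2 from conn(i,h), conn(h,i)
round 2: derive conn(j,i) via R2 from conn(j,h), conn(h,i)
round 3: derive conn(c,e) via R2 from conn(c,a), conn(a,e)
round 3: derive conn(c,i) via R2 from conn(c,a), conn(a,i)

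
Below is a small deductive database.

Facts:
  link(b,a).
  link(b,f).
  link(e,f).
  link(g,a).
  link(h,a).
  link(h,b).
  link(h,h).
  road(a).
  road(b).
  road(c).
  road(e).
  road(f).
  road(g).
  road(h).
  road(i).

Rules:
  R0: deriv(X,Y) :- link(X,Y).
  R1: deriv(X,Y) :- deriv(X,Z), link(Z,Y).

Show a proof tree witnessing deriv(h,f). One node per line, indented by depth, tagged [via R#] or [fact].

deriv(h,f)  [via R1]
  deriv(h,b)  [via R0]
    link(h,b)  [fact]
  link(b,f)  [fact]

round 1: derive deriv(b,a) via R0 from link(b,a)
round 1: derive deriv(b,f) via R0 from link(b,f)
round 1: derive deriv(e,f) via R0 from link(e,f)
round 1: derive deriv(g,a) via R0 from link(g,a)
round 1: derive deriv(h,a) via R0 from link(h,a)
round 1: derive deriv(h,b) via R0 from link(h,b)
round 1: derive deriv(h,h) via R0 from link(h,h)
round 2: derive deriv(h,f) via R1 from deriv(h,b), link(b,f)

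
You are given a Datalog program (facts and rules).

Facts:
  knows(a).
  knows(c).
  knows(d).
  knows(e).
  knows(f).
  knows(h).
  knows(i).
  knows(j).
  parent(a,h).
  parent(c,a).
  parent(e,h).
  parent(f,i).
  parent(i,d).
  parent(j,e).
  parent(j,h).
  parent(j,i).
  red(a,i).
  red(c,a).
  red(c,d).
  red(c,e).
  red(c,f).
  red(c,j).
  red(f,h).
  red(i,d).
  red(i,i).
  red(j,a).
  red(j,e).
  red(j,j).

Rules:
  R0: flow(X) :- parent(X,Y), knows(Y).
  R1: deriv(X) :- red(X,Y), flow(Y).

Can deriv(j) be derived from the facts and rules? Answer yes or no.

yes

round 1: derive flow(a) via R0 from parent(a,h), knows(h)
round 1: derive flow(c) via R0 from parent(c,a), knows(a)
round 1: derive flow(e) via R0 from parent(e,h), knows(h)
round 1: derive flow(f) via R0 from parent(f,i), knows(i)
round 1: derive flow(i) via R0 from parent(i,d), knows(d)
round 1: derive flow(j) via R0 from parent(j,e), knows(e)
round 2: derive deriv(a) via R1 from red(a,i), flow(i)
round 2: derive deriv(c) via R1 from red(c,a), flow(a)
round 2: derive deriv(i) via R1 from red(i,i), flow(i)
round 2: derive deriv(j) via R1 from red(j,a), flow(a)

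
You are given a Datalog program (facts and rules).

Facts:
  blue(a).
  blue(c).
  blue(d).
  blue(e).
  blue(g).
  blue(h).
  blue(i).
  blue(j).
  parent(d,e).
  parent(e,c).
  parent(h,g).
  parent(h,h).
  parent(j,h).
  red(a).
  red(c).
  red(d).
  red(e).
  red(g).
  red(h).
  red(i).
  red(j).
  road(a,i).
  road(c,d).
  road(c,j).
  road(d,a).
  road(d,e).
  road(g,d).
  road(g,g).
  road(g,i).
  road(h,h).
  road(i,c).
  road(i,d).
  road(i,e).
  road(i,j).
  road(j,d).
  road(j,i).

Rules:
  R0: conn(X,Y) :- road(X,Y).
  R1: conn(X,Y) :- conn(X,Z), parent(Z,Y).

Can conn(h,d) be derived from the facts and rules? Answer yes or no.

round 1: derive conn(a,i) via R0 from road(a,i)
round 1: derive conn(c,d) via R0 from road(c,d)
round 1: derive conn(c,j) via R0 from road(c,j)
round 1: derive conn(d,a) via R0 from road(d,a)
round 1: derive conn(d,e) via R0 from road(d,e)
round 1: derive conn(g,d) via R0 from road(g,d)
round 1: derive conn(g,g) via R0 from road(g,g)
round 1: derive conn(g,i) via R0 from road(g,i)
round 1: derive conn(h,h) via R0 from road(h,h)
round 1: derive conn(i,c) via R0 from road(i,c)
round 1: derive conn(i,d) via R0 from road(i,d)
round 1: derive conn(i,e) via R0 from road(i,e)
round 1: derive conn(i,j) via R0 from road(i,j)
round 1: derive conn(j,d) via R0 from road(j,d)
round 1: derive conn(j,i) via R0 from road(j,i)
round 2: derive conn(c,e) via R1 from conn(c,d), parent(d,e)
round 2: derive conn(c,h) via R1 from conn(c,j), parent(j,h)
round 2: derive conn(d,c) via R1 from conn(d,e), parent(e,c)
round 2: derive conn(g,e) via R1 from conn(g,d), parent(d,e)
round 2: derive conn(h,g) via R1 from conn(h,h), parent(h,g)
round 2: derive conn(i,h) via R1 from conn(i,j), parent(j,h)
round 2: derive conn(j,e) via R1 from conn(j,d), parent(d,e)
round 3: derive conn(c,c) via R1 from conn(c,e), parent(e,c)
round 3: derive conn(c,g) via R1 from conn(c,h), parent(h,g)
round 3: derive conn(g,c) via R1 from conn(g,e), parent(e,c)
round 3: derive conn(i,g) via R1 from conn(i,h), parent(h,g)
round 3: derive conn(j,c) via R1 from conn(j,e), parent(e,c)

no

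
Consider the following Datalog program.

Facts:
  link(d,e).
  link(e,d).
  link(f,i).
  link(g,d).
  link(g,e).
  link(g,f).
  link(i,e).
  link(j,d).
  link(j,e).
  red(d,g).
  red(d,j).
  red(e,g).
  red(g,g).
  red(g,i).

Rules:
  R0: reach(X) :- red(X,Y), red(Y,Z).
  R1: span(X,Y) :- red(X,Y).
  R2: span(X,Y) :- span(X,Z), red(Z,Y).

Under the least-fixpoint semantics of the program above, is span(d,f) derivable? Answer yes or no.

no

round 1: derive span(d,g) via R1 from red(d,g)
round 1: derive span(d,j) via R1 from red(d,j)
round 1: derive span(e,g) via R1 from red(e,g)
round 1: derive span(g,g) via R1 from red(g,g)
round 1: derive span(g,i) via R1 from red(g,i)
round 2: derive span(d,i) via R2 from span(d,g), red(g,i)
round 2: derive span(e,i) via R2 from span(e,g), red(g,i)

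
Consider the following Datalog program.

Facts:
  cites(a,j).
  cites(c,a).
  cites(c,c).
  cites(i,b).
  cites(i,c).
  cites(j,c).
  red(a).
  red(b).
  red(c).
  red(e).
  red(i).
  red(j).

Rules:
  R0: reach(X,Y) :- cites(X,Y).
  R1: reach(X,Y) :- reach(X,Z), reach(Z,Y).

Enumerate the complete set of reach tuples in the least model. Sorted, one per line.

round 1: derive reach(a,j) via R0 from cites(a,j)
round 1: derive reach(c,a) via R0 from cites(c,a)
round 1: derive reach(c,c) via R0 from cites(c,c)
round 1: derive reach(i,b) via R0 from cites(i,b)
round 1: derive reach(i,c) via R0 from cites(i,c)
round 1: derive reach(j,c) via R0 from cites(j,c)
round 2: derive reach(a,c) via R1 from reach(a,j), reach(j,c)
round 2: derive reach(c,j) via R1 from reach(c,a), reach(a,j)
round 2: derive reach(i,a) via R1 from reach(i,c), reach(c,a)
round 2: derive reach(j,a) via R1 from reach(j,c), reach(c,a)
round 3: derive reach(a,a) via R1 from reach(a,c), reach(c,a)
round 3: derive reach(i,j) via R1 from reach(i,a), reach(a,j)
round 3: derive reach(j,j) via R1 from reach(j,a), reach(a,j)

reach(a,a)
reach(a,c)
reach(a,j)
reach(c,a)
reach(c,c)
reach(c,j)
reach(i,a)
reach(i,b)
reach(i,c)
reach(i,j)
reach(j,a)
reach(j,c)
reach(j,j)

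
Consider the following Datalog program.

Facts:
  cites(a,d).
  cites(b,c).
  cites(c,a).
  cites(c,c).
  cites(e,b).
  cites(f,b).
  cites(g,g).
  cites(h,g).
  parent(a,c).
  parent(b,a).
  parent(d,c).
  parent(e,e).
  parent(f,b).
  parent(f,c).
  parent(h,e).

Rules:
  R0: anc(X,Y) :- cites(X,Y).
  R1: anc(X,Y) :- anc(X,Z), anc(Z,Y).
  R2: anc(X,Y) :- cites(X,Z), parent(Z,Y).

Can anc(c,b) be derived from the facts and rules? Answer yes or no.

round 1: derive anc(a,d) via R0 from cites(a,d)
round 1: derive anc(b,c) via R0 from cites(b,c)
round 1: derive anc(c,a) via R0 from cites(c,a)
round 1: derive anc(c,c) via R0 from cites(c,c)
round 1: derive anc(e,b) via R0 from cites(e,b)
round 1: derive anc(f,b) via R0 from cites(f,b)
round 1: derive anc(g,g) via R0 from cites(g,g)
round 1: derive anc(h,g) via R0 from cites(h,g)
round 1: derive anc(a,c) via R2 from cites(a,d), parent(d,c)
round 1: derive anc(e,a) via R2 from cites(e,b), parent(b,a)
round 1: derive anc(f,a) via R2 from cites(f,b), parent(b,a)
round 2: derive anc(a,a) via R1 from anc(a,c), anc(c,a)
round 2: derive anc(b,a) via R1 from anc(b,c), anc(c,a)
round 2: derive anc(c,d) via R1 from anc(c,a), anc(a,d)
round 2: derive anc(e,c) via R1 from anc(e,a), anc(a,c)
round 2: derive anc(e,d) via R1 from anc(e,a), anc(a,d)
round 2: derive anc(f,c) via R1 from anc(f,a), anc(a,c)
round 2: derive anc(f,d) via R1 from anc(f,a), anc(a,d)
round 3: derive anc(b,d) via R1 from anc(b,a), anc(a,d)

no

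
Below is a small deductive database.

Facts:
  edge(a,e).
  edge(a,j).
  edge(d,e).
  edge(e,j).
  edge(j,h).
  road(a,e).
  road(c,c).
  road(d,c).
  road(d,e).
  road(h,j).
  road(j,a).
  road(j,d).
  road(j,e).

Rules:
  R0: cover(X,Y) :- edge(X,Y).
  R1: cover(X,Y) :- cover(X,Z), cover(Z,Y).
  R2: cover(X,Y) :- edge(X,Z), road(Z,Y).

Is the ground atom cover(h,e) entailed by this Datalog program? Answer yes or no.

no

round 1: derive cover(a,e) via R0 from edge(a,e)
round 1: derive cover(a,j) via R0 from edge(a,j)
round 1: derive cover(d,e) via R0 from edge(d,e)
round 1: derive cover(e,j) via R0 from edge(e,j)
round 1: derive cover(j,h) via R0 from edge(j,h)
round 1: derive cover(a,a) via R2 from edge(a,j), road(j,a)
round 1: derive cover(a,d) via R2 from edge(a,j), road(j,d)
round 1: derive cover(e,a) via R2 from edge(e,j), road(j,a)
round 1: derive cover(e,d) via R2 from edge(e,j), road(j,d)
round 1: derive cover(e,e) via R2 from edge(e,j), road(j,e)
round 1: derive cover(j,j) via R2 from edge(j,h), road(h,j)
round 2: derive cover(a,h) via R1 from cover(a,j), cover(j,h)
round 2: derive cover(d,a) via R1 from cover(d,e), cover(e,a)
round 2: derive cover(d,d) via R1 from cover(d,e), cover(e,d)
round 2: derive cover(d,j) via R1 from cover(d,e), cover(e,j)
round 2: derive cover(e,h) via R1 from cover(e,j), cover(j,h)
round 3: derive cover(d,h) via R1 from cover(d,a), cover(a,h)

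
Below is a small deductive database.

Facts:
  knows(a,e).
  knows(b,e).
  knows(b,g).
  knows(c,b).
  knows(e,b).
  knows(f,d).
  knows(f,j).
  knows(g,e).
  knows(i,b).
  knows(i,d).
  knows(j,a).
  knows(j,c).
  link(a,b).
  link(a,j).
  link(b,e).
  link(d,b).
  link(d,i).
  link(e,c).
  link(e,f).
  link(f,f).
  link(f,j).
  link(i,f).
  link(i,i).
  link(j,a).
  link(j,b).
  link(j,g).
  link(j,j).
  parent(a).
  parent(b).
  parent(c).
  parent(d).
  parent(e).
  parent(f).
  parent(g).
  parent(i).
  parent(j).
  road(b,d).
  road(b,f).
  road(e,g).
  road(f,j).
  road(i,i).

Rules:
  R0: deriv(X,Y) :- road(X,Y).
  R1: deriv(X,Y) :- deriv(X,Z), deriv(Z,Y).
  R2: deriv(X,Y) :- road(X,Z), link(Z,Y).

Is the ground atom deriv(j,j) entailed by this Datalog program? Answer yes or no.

round 1: derive deriv(b,d) via R0 from road(b,d)
round 1: derive deriv(b,f) via R0 from road(b,f)
round 1: derive deriv(e,g) via R0 from road(e,g)
round 1: derive deriv(f,j) via R0 from road(f,j)
round 1: derive deriv(i,i) via R0 from road(i,i)
round 1: derive deriv(b,b) via R2 from road(b,d), link(d,b)
round 1: derive deriv(b,i) via R2 from road(b,d), link(d,i)
round 1: derive deriv(b,j) via R2 from road(b,f), link(f,j)
round 1: derive deriv(f,a) via R2 from road(f,j), link(j,a)
round 1: derive deriv(f,b) via R2 from road(f,j), link(j,b)
round 1: derive deriv(f,g) via R2 from road(f,j), link(j,g)
round 1: derive deriv(i,f) via R2 from road(i,i), link(i,f)
round 2: derive deriv(b,a) via R1 from deriv(b,f), deriv(f,a)
round 2: derive deriv(b,g) via R1 from deriv(b,f), deriv(f,g)
round 2: derive deriv(f,d) via R1 from deriv(f,b), deriv(b,d)
round 2: derive deriv(f,f) via R1 from deriv(f,b), deriv(b,f)
round 2: derive deriv(f,i) via R1 from deriv(f,b), deriv(b,i)
round 2: derive deriv(i,a) via R1 from deriv(i,f), deriv(f,a)
round 2: derive deriv(i,b) via R1 from deriv(i,f), deriv(f,b)
round 2: derive deriv(i,g) via R1 from deriv(i,f), deriv(f,g)
round 2: derive deriv(i,j) via R1 from deriv(i,f), deriv(f,j)
round 3: derive deriv(i,d) via R1 from deriv(i,b), deriv(b,d)

no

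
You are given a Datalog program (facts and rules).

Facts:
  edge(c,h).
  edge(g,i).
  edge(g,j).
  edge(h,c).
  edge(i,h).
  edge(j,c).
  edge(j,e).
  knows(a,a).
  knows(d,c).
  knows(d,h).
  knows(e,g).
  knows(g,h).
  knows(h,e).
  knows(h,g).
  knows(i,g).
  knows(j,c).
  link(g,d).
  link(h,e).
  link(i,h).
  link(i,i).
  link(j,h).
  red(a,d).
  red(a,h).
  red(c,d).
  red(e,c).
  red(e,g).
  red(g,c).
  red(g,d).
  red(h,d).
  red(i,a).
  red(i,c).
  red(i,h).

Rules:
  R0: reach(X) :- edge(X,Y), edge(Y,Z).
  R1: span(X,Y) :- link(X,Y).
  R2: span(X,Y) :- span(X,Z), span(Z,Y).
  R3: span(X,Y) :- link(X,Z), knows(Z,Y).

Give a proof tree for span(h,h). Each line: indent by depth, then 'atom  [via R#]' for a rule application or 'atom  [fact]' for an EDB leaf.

round 1: derive span(g,d) via R1 from link(g,d)
round 1: derive span(h,e) via R1 from link(h,e)
round 1: derive span(i,h) via R1 from link(i,h)
round 1: derive span(i,i) via R1 from link(i,i)
round 1: derive span(j,h) via R1 from link(j,h)
round 1: derive span(g,c) via R3 from link(g,d), knows(d,c)
round 1: derive span(g,h) via R3 from link(g,d), knows(d,h)
round 1: derive span(h,g) via R3 from link(h,e), knows(e,g)
round 1: derive span(i,e) via R3 from link(i,h), knows(h,e)
round 1: derive span(i,g) via R3 from link(i,h), knows(h,g)
round 1: derive span(j,e) via R3 from link(j,h), knows(h,e)
round 1: derive span(j,g) via R3 from link(j,h), knows(h,g)
round 2: derive span(g,e) via R2 from span(g,h), span(h,e)
round 2: derive span(g,g) via R2 from span(g,h), span(h,g)
round 2: derive span(h,c) via R2 from span(h,g), span(g,c)
round 2: derive span(h,d) via R2 from span(h,g), span(g,d)
round 2: derive span(h,h) via R2 from span(h,g), span(g,h)
round 2: derive span(i,c) via R2 from span(i,g), span(g,c)
round 2: derive span(i,d) via R2 from span(i,g), span(g,d)
round 2: derive span(j,c) via R2 from span(j,g), span(g,c)
round 2: derive span(j,d) via R2 from span(j,g), span(g,d)

span(h,h)  [via R2]
  span(h,g)  [via R3]
    link(h,e)  [fact]
    knows(e,g)  [fact]
  span(g,h)  [via R3]
    link(g,d)  [fact]
    knows(d,h)  [fact]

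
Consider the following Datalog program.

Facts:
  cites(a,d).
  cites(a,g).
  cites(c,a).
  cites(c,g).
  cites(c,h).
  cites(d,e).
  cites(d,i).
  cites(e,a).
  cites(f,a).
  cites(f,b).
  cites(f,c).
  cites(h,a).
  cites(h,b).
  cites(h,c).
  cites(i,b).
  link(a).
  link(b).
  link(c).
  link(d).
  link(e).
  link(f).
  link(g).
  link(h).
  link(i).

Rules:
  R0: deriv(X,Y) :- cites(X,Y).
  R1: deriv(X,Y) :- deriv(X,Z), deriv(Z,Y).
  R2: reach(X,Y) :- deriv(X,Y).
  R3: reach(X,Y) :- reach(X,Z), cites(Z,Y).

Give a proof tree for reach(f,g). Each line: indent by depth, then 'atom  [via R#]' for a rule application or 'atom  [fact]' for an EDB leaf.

round 1: derive deriv(a,d) via R0 from cites(a,d)
round 1: derive deriv(a,g) via R0 from cites(a,g)
round 1: derive deriv(c,a) via R0 from cites(c,a)
round 1: derive deriv(c,g) via R0 from cites(c,g)
round 1: derive deriv(c,h) via R0 from cites(c,h)
round 1: derive deriv(d,e) via R0 from cites(d,e)
round 1: derive deriv(d,i) via R0 from cites(d,i)
round 1: derive deriv(e,a) via R0 from cites(e,a)
round 1: derive deriv(f,a) via R0 from cites(f,a)
round 1: derive deriv(f,b) via R0 from cites(f,b)
round 1: derive deriv(f,c) via R0 from cites(f,c)
round 1: derive deriv(h,a) via R0 from cites(h,a)
round 1: derive deriv(h,b) via R0 from cites(h,b)
round 1: derive deriv(h,c) via R0 from cites(h,c)
round 1: derive deriv(i,b) via R0 from cites(i,b)
round 2: derive deriv(a,e) via R1 from deriv(a,d), deriv(d,e)
round 2: derive deriv(a,i) via R1 from deriv(a,d), deriv(d,i)
round 2: derive deriv(c,b) via R1 from deriv(c,h), deriv(h,b)
round 2: derive deriv(c,c) via R1 from deriv(c,h), deriv(h,c)
round 2: derive deriv(c,d) via R1 from deriv(c,a), deriv(a,d)
round 2: derive deriv(d,a) via R1 from deriv(d,e), deriv(e,a)
round 2: derive deriv(d,b) via R1 from deriv(d,i), deriv(i,b)
round 2: derive deriv(e,d) via R1 from deriv(e,a), deriv(a,d)
round 2: derive deriv(e,g) via R1 from deriv(e,a), deriv(a,g)
round 2: derive deriv(f,d) via R1 from deriv(f,a), deriv(a,d)
round 2: derive deriv(f,g) via R1 from deriv(f,a), deriv(a,g)
round 2: derive deriv(f,h) via R1 from deriv(f,c), deriv(c,h)
round 2: derive deriv(h,d) via R1 from deriv(h,a), deriv(a,d)
round 2: derive deriv(h,g) via R1 from deriv(h,a), deriv(a,g)
round 2: derive deriv(h,h) via R1 from deriv(h,c), deriv(c,h)
round 2: derive reach(a,d) via R2 from deriv(a,d)
round 2: derive reach(a,g) via R2 from deriv(a,g)
round 2: derive reach(c,a) via R2 from deriv(c,a)
round 2: derive reach(c,g) via R2 from deriv(c,g)
round 2: derive reach(c,h) via R2 from deriv(c,h)
round 2: derive reach(d,e) via R2 from deriv(d,e)
round 2: derive reach(d,i) via R2 from deriv(d,i)
round 2: derive reach(e,a) via R2 from deriv(e,a)
round 2: derive reach(f,a) via R2 from deriv(f,a)
round 2: derive reach(f,b) via R2 from deriv(f,b)
round 2: derive reach(f,c) via R2 from deriv(f,c)
round 2: derive reach(h,a) via R2 from deriv(h,a)
round 2: derive reach(h,b) via R2 from deriv(h,b)
round 2: derive reach(h,c) via R2 from deriv(h,c)
round 2: derive reach(i,b) via R2 from deriv(i,b)
round 3: derive deriv(a,a) via R1 from deriv(a,d), deriv(d,a)
round 3: derive deriv(a,b) via R1 from deriv(a,d), deriv(d,b)
round 3: derive deriv(c,e) via R1 from deriv(c,a), deriv(a,e)
round 3: derive deriv(c,i) via R1 from deriv(c,a), deriv(a,i)
round 3: derive deriv(d,d) via R1 from deriv(d,a), deriv(a,d)
round 3: derive deriv(d,g) via R1 from deriv(d,a), deriv(a,g)
round 3: derive deriv(e,b) via R1 from deriv(e,d), deriv(d,b)
round 3: derive deriv(e,e) via R1 from deriv(e,a), deriv(a,e)
round 3: derive deriv(e,i) via R1 from deriv(e,a), deriv(a,i)
round 3: derive deriv(f,e) via R1 from deriv(f,a), deriv(a,e)
round 3: derive deriv(f,i) via R1 from deriv(f,a), deriv(a,i)
round 3: derive deriv(h,e) via R1 from deriv(h,a), deriv(a,e)
round 3: derive deriv(h,i) via R1 from deriv(h,a), deriv(a,i)
round 3: derive reach(a,e) via R2 from deriv(a,e)
round 3: derive reach(a,i) via R2 from deriv(a,i)
round 3: derive reach(c,b) via R2 from deriv(c,b)
round 3: derive reach(c,c) via R2 from deriv(c,c)
round 3: derive reach(c,d) via R2 from deriv(c,d)
round 3: derive reach(d,a) via R2 from deriv(d,a)
round 3: derive reach(d,b) via R2 from deriv(d,b)
round 3: derive reach(e,d) via R2 from deriv(e,d)
round 3: derive reach(e,g) via R2 from deriv(e,g)
round 3: derive reach(f,d) via R2 from deriv(f,d)
round 3: derive reach(f,g) via R2 from deriv(f,g)
round 3: derive reach(f,h) via R2 from deriv(f,h)
round 3: derive reach(h,d) via R2 from deriv(h,d)
round 3: derive reach(h,g) via R2 from deriv(h,g)
round 3: derive reach(h,h) via R2 from deriv(h,h)
round 4: derive reach(a,a) via R2 from deriv(a,a)
round 4: derive reach(a,b) via R2 from deriv(a,b)
round 4: derive reach(c,e) via R2 from deriv(c,e)
round 4: derive reach(c,i) via R2 from deriv(c,i)
round 4: derive reach(d,d) via R2 from deriv(d,d)
round 4: derive reach(d,g) via R2 from deriv(d,g)
round 4: derive reach(e,b) via R2 from deriv(e,b)
round 4: derive reach(e,e) via R2 from deriv(e,e)
round 4: derive reach(e,i) via R2 from deriv(e,i)
round 4: derive reach(f,e) via R2 from deriv(f,e)
round 4: derive reach(f,i) via R2 from deriv(f,i)
round 4: derive reach(h,e) via R2 from deriv(h,e)
round 4: derive reach(h,i) via R2 from deriv(h,i)

reach(f,g)  [via R2]
  deriv(f,g)  [via R1]
    deriv(f,a)  [via R0]
      cites(f,a)  [fact]
    deriv(a,g)  [via R0]
      cites(a,g)  [fact]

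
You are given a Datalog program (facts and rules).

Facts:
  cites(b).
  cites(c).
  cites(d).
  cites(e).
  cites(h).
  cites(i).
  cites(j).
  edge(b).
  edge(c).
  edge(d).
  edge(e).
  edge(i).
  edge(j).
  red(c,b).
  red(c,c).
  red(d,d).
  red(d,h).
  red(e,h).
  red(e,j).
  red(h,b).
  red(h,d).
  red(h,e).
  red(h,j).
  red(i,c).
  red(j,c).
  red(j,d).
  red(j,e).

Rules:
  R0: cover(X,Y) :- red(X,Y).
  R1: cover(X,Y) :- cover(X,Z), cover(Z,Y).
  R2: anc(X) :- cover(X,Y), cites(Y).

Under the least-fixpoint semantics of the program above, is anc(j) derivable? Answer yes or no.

round 1: derive cover(c,b) via R0 from red(c,b)
round 1: derive cover(c,c) via R0 from red(c,c)
round 1: derive cover(d,d) via R0 from red(d,d)
round 1: derive cover(d,h) via R0 from red(d,h)
round 1: derive cover(e,h) via R0 from red(e,h)
round 1: derive cover(e,j) via R0 from red(e,j)
round 1: derive cover(h,b) via R0 from red(h,b)
round 1: derive cover(h,d) via R0 from red(h,d)
round 1: derive cover(h,e) via R0 from red(h,e)
round 1: derive cover(h,j) via R0 from red(h,j)
round 1: derive cover(i,c) via R0 from red(i,c)
round 1: derive cover(j,c) via R0 from red(j,c)
round 1: derive cover(j,d) via R0 from red(j,d)
round 1: derive cover(j,e) via R0 from red(j,e)
round 2: derive cover(d,b) via R1 from cover(d,h), cover(h,b)
round 2: derive cover(d,e) via R1 from cover(d,h), cover(h,e)
round 2: derive cover(d,j) via R1 from cover(d,h), cover(h,j)
round 2: derive cover(e,b) via R1 from cover(e,h), cover(h,b)
round 2: derive cover(e,c) via R1 from cover(e,j), cover(j,c)
round 2: derive cover(e,d) via R1 from cover(e,h), cover(h,d)
round 2: derive cover(e,e) via R1 from cover(e,h), cover(h,e)
round 2: derive cover(h,c) via R1 from cover(h,j), cover(j,c)
round 2: derive cover(h,h) via R1 from cover(h,d), cover(d,h)
round 2: derive cover(i,b) via R1 from cover(i,c), cover(c,b)
round 2: derive cover(j,b) via R1 from cover(j,c), cover(c,b)
round 2: derive cover(j,h) via R1 from cover(j,d), cover(d,h)
round 2: derive cover(j,j) via R1 from cover(j,e), cover(e,j)
round 2: derive anc(c) via R2 from cover(c,b), cites(b)
round 2: derive anc(d) via R2 from cover(d,d), cites(d)
round 2: derive anc(e) via R2 from cover(e,h), cites(h)
round 2: derive anc(h) via R2 from cover(h,b), cites(b)
round 2: derive anc(i) via R2 from cover(i,c), cites(c)
round 2: derive anc(j) via R2 from cover(j,c), cites(c)
round 3: derive cover(d,c) via R1 from cover(d,e), cover(e,c)

yes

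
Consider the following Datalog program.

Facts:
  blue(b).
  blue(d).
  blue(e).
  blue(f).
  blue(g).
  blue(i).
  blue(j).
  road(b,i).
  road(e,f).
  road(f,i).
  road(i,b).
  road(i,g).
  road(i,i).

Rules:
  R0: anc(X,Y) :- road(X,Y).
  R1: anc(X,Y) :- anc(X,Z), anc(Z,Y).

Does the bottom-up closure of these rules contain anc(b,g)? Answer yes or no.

yes

round 1: derive anc(b,i) via R0 from road(b,i)
round 1: derive anc(e,f) via R0 from road(e,f)
round 1: derive anc(f,i) via R0 from road(f,i)
round 1: derive anc(i,b) via R0 from road(i,b)
round 1: derive anc(i,g) via R0 from road(i,g)
round 1: derive anc(i,i) via R0 from road(i,i)
round 2: derive anc(b,b) via R1 from anc(b,i), anc(i,b)
round 2: derive anc(b,g) via R1 from anc(b,i), anc(i,g)
round 2: derive anc(e,i) via R1 from anc(e,f), anc(f,i)
round 2: derive anc(f,b) via R1 from anc(f,i), anc(i,b)
round 2: derive anc(f,g) via R1 from anc(f,i), anc(i,g)
round 3: derive anc(e,b) via R1 from anc(e,f), anc(f,b)
round 3: derive anc(e,g) via R1 from anc(e,f), anc(f,g)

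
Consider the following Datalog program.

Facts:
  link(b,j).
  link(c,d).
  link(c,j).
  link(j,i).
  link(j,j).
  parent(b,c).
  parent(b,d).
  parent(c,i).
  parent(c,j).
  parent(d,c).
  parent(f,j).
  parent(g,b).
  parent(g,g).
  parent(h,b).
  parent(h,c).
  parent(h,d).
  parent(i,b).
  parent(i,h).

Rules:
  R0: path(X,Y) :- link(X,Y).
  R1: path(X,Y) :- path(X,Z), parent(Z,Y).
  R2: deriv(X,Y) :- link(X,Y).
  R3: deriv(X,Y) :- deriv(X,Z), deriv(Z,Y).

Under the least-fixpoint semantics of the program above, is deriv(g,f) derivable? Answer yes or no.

no

round 1: derive deriv(b,j) via R2 from link(b,j)
round 1: derive deriv(c,d) via R2 from link(c,d)
round 1: derive deriv(c,j) via R2 from link(c,j)
round 1: derive deriv(j,i) via R2 from link(j,i)
round 1: derive deriv(j,j) via R2 from link(j,j)
round 2: derive deriv(b,i) via R3 from deriv(b,j), deriv(j,i)
round 2: derive deriv(c,i) via R3 from deriv(c,j), deriv(j,i)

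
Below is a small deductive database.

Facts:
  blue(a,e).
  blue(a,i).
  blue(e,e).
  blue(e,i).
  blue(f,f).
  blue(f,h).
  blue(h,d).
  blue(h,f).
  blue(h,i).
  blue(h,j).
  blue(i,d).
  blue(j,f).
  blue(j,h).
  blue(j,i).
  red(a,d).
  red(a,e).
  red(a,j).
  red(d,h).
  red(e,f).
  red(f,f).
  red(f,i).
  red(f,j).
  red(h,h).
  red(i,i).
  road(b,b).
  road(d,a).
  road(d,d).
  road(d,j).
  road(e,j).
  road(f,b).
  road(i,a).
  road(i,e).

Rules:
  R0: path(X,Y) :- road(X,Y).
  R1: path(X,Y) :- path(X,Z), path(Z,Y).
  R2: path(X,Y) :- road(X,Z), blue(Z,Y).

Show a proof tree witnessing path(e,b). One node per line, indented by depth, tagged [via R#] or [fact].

path(e,b)  [via R1]
  path(e,f)  [via R2]
    road(e,j)  [fact]
    blue(j,f)  [fact]
  path(f,b)  [via R0]
    road(f,b)  [fact]

round 1: derive path(b,b) via R0 from road(b,b)
round 1: derive path(d,a) via R0 from road(d,a)
round 1: derive path(d,d) via R0 from road(d,d)
round 1: derive path(d,j) via R0 from road(d,j)
round 1: derive path(e,j) via R0 from road(e,j)
round 1: derive path(f,b) via R0 from road(f,b)
round 1: derive path(i,a) via R0 from road(i,a)
round 1: derive path(i,e) via R0 from road(i,e)
round 1: derive path(d,e) via R2 from road(d,a), blue(a,e)
round 1: derive path(d,f) via R2 from road(d,j), blue(j,f)
round 1: derive path(d,h) via R2 from road(d,j), blue(j,h)
round 1: derive path(d,i) via R2 from road(d,a), blue(a,i)
round 1: derive path(e,f) via R2 from road(e,j), blue(j,f)
round 1: derive path(e,h) via R2 from road(e,j), blue(j,h)
round 1: derive path(e,i) via R2 from road(e,j), blue(j,i)
round 1: derive path(i,i) via R2 from road(i,a), blue(a,i)
round 2: derive path(d,b) via R1 from path(d,f), path(f,b)
round 2: derive path(e,a) via R1 from path(e,i), path(i,a)
round 2: derive path(e,b) via R1 from path(e,f), path(f,b)
round 2: derive path(e,e) via R1 from path(e,i), path(i,e)
round 2: derive path(i,f) via R1 from path(i,e), path(e,f)
round 2: derive path(i,h) via R1 from path(i,e), path(e,h)
round 2: derive path(i,j) via R1 from path(i,e), path(e,j)
round 3: derive path(i,b) via R1 from path(i,e), path(e,b)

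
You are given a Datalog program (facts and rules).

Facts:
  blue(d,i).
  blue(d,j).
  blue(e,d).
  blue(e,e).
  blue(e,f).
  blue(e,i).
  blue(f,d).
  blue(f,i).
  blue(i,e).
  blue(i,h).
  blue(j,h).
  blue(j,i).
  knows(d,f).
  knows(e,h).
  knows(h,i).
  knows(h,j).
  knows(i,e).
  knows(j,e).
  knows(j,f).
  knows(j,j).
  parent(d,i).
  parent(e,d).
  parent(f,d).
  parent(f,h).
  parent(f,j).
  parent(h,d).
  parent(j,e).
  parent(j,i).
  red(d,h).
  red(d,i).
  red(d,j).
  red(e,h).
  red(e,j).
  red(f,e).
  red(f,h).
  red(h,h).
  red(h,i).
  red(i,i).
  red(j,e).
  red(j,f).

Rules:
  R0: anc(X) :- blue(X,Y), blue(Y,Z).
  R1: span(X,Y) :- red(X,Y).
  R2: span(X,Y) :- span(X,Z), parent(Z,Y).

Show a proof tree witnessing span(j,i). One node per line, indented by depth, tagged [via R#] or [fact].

span(j,i)  [via R2]
  span(j,d)  [via R2]
    span(j,e)  [via R1]
      red(j,e)  [fact]
    parent(e,d)  [fact]
  parent(d,i)  [fact]

round 1: derive span(d,h) via R1 from red(d,h)
round 1: derive span(d,i) via R1 from red(d,i)
round 1: derive span(d,j) via R1 from red(d,j)
round 1: derive span(e,h) via R1 from red(e,h)
round 1: derive span(e,j) via R1 from red(e,j)
round 1: derive span(f,e) via R1 from red(f,e)
round 1: derive span(f,h) via R1 from red(f,h)
round 1: derive span(h,h) via R1 from red(h,h)
round 1: derive span(h,i) via R1 from red(h,i)
round 1: derive span(i,i) via R1 from red(i,i)
round 1: derive span(j,e) via R1 from red(j,e)
round 1: derive span(j,f) via R1 from red(j,f)
round 2: derive span(d,d) via R2 from span(d,h), parent(h,d)
round 2: derive span(d,e) via R2 from span(d,j), parent(j,e)
round 2: derive span(e,d) via R2 from span(e,h), parent(h,d)
round 2: derive span(e,e) via R2 from span(e,j), parent(j,e)
round 2: derive span(e,i) via R2 from span(e,j), parent(j,i)
round 2: derive span(f,d) via R2 from span(f,e), parent(e,d)
round 2: derive span(h,d) via R2 from span(h,h), parent(h,d)
round 2: derive span(j,d) via R2 from span(j,e), parent(e,d)
round 2: derive span(j,h) via R2 from span(j,f), parent(f,h)
round 2: derive span(j,j) via R2 from span(j,f), parent(f,j)
round 3: derive span(f,i) via R2 from span(f,d), parent(d,i)
round 3: derive span(j,i) via R2 from span(j,d), parent(d,i)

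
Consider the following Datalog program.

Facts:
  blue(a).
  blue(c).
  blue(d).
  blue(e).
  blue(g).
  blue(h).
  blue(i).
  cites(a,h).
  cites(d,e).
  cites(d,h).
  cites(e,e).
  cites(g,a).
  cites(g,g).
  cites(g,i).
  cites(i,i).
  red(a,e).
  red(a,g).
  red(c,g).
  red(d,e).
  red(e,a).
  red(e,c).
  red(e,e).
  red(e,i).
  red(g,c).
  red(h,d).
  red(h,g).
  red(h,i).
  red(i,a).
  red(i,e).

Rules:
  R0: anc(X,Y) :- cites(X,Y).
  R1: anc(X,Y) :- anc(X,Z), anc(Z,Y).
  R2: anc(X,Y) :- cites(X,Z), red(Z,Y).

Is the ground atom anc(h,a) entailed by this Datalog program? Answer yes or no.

round 1: derive anc(a,h) via R0 from cites(a,h)
round 1: derive anc(d,e) via R0 from cites(d,e)
round 1: derive anc(d,h) via R0 from cites(d,h)
round 1: derive anc(e,e) via R0 from cites(e,e)
round 1: derive anc(g,a) via R0 from cites(g,a)
round 1: derive anc(g,g) via R0 from cites(g,g)
round 1: derive anc(g,i) via R0 from cites(g,i)
round 1: derive anc(i,i) via R0 from cites(i,i)
round 1: derive anc(a,d) via R2 from cites(a,h), red(h,d)
round 1: derive anc(a,g) via R2 from cites(a,h), red(h,g)
round 1: derive anc(a,i) via R2 from cites(a,h), red(h,i)
round 1: derive anc(d,a) via R2 from cites(d,e), red(e,a)
round 1: derive anc(d,c) via R2 from cites(d,e), red(e,c)
round 1: derive anc(d,d) via R2 from cites(d,h), red(h,d)
round 1: derive anc(d,g) via R2 from cites(d,h), red(h,g)
round 1: derive anc(d,i) via R2 from cites(d,e), red(e,i)
round 1: derive anc(e,a) via R2 from cites(e,e), red(e,a)
round 1: derive anc(e,c) via R2 from cites(e,e), red(e,c)
round 1: derive anc(e,i) via R2 from cites(e,e), red(e,i)
round 1: derive anc(g,c) via R2 from cites(g,g), red(g,c)
round 1: derive anc(g,e) via R2 from cites(g,a), red(a,e)
round 1: derive anc(i,a) via R2 from cites(i,i), red(i,a)
round 1: derive anc(i,e) via R2 from cites(i,i), red(i,e)
round 2: derive anc(a,a) via R1 from anc(a,d), anc(d,a)
round 2: derive anc(a,c) via R1 from anc(a,d), anc(d,c)
round 2: derive anc(a,e) via R1 from anc(a,d), anc(d,e)
round 2: derive anc(e,d) via R1 from anc(e,a), anc(a,d)
round 2: derive anc(e,g) via R1 from anc(e,a), anc(a,g)
round 2: derive anc(e,h) via R1 from anc(e,a), anc(a,h)
round 2: derive anc(g,d) via R1 from anc(g,a), anc(a,d)
round 2: derive anc(g,h) via R1 from anc(g,a), anc(a,h)
round 2: derive anc(i,c) via R1 from anc(i,e), anc(e,c)
round 2: derive anc(i,d) via R1 from anc(i,a), anc(a,d)
round 2: derive anc(i,g) via R1 from anc(i,a), anc(a,g)
round 2: derive anc(i,h) via R1 from anc(i,a), anc(a,h)

no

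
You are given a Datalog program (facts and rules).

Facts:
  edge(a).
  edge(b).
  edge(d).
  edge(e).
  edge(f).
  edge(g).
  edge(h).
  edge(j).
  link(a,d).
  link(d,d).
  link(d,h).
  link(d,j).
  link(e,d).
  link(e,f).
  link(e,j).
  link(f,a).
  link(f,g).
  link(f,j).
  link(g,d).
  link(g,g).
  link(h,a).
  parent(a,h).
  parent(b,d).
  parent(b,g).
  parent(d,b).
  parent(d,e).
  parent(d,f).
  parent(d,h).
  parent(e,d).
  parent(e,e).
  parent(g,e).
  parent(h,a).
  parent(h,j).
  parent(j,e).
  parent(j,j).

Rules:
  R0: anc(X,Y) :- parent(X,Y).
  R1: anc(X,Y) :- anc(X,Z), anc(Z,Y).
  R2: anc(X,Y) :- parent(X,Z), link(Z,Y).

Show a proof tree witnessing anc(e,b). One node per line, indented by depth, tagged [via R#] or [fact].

anc(e,b)  [via R1]
  anc(e,d)  [via R0]
    parent(e,d)  [fact]
  anc(d,b)  [via R0]
    parent(d,b)  [fact]

round 1: derive anc(a,h) via R0 from parent(a,h)
round 1: derive anc(b,d) via R0 from parent(b,d)
round 1: derive anc(b,g) via R0 from parent(b,g)
round 1: derive anc(d,b) via R0 from parent(d,b)
round 1: derive anc(d,e) via R0 from parent(d,e)
round 1: derive anc(d,f) via R0 from parent(d,f)
round 1: derive anc(d,h) via R0 from parent(d,h)
round 1: derive anc(e,d) via R0 from parent(e,d)
round 1: derive anc(e,e) via R0 from parent(e,e)
round 1: derive anc(g,e) via R0 from parent(g,e)
round 1: derive anc(h,a) via R0 from parent(h,a)
round 1: derive anc(h,j) via R0 from parent(h,j)
round 1: derive anc(j,e) via R0 from parent(j,e)
round 1: derive anc(j,j) via R0 from parent(j,j)
round 1: derive anc(a,a) via R2 from parent(a,h), link(h,a)
round 1: derive anc(b,h) via R2 from parent(b,d), link(d,h)
round 1: derive anc(b,j) via R2 from parent(b,d), link(d,j)
round 1: derive anc(d,a) via R2 from parent(d,f), link(f,a)
round 1: derive anc(d,d) via R2 from parent(d,e), link(e,d)
round 1: derive anc(d,g) via R2 from parent(d,f), link(f,g)
round 1: derive anc(d,j) via R2 from parent(d,e), link(e,j)
round 1: derive anc(e,f) via R2 from parent(e,e), link(e,f)
round 1: derive anc(e,h) via R2 from parent(e,d), link(d,h)
round 1: derive anc(e,j) via R2 from parent(e,d), link(d,j)
round 1: derive anc(g,d) via R2 from parent(g,e), link(e,d)
round 1: derive anc(g,f) via R2 from parent(g,e), link(e,f)
round 1: derive anc(g,j) via R2 from parent(g,e), link(e,j)
round 1: derive anc(h,d) via R2 from parent(h,a), link(a,d)
round 1: derive anc(j,d) via R2 from parent(j,e), link(e,d)
round 1: derive anc(j,f) via R2 from parent(j,e), link(e,f)
round 2: derive anc(a,d) via R1 from anc(a,h), anc(h,d)
round 2: derive anc(a,j) via R1 from anc(a,h), anc(h,j)
round 2: derive anc(b,a) via R1 from anc(b,d), anc(d,a)
round 2: derive anc(b,b) via R1 from anc(b,d), anc(d,b)
round 2: derive anc(b,e) via R1 from anc(b,d), anc(d,e)
round 2: derive anc(b,f) via R1 from anc(b,d), anc(d,f)
round 2: derive anc(e,a) via R1 from anc(e,d), anc(d,a)
round 2: derive anc(e,b) via R1 from anc(e,d), anc(d,b)
round 2: derive anc(e,g) via R1 from anc(e,d), anc(d,g)
round 2: derive anc(g,a) via R1 from anc(g,d), anc(d,a)
round 2: derive anc(g,b) via R1 from anc(g,d), anc(d,b)
round 2: derive anc(g,g) via R1 from anc(g,d), anc(d,g)
round 2: derive anc(g,h) via R1 from anc(g,d), anc(d,h)
round 2: derive anc(h,b) via R1 from anc(h,d), anc(d,b)
round 2: derive anc(h,e) via R1 from anc(h,d), anc(d,e)
round 2: derive anc(h,f) via R1 from anc(h,d), anc(d,f)
round 2: derive anc(h,g) via R1 from anc(h,d), anc(d,g)
round 2: derive anc(h,h) via R1 from anc(h,a), anc(a,h)
round 2: derive anc(j,a) via R1 from anc(j,d), anc(d,a)
round 2: derive anc(j,b) via R1 from anc(j,d), anc(d,b)
round 2: derive anc(j,g) via R1 from anc(j,d), anc(d,g)
round 2: derive anc(j,h) via R1 from anc(j,d), anc(d,h)
round 3: derive anc(a,b) via R1 from anc(a,d), anc(d,b)
round 3: derive anc(a,e) via R1 from anc(a,d), anc(d,e)
round 3: derive anc(a,f) via R1 from anc(a,d), anc(d,f)
round 3: derive anc(a,g) via R1 from anc(a,d), anc(d,g)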